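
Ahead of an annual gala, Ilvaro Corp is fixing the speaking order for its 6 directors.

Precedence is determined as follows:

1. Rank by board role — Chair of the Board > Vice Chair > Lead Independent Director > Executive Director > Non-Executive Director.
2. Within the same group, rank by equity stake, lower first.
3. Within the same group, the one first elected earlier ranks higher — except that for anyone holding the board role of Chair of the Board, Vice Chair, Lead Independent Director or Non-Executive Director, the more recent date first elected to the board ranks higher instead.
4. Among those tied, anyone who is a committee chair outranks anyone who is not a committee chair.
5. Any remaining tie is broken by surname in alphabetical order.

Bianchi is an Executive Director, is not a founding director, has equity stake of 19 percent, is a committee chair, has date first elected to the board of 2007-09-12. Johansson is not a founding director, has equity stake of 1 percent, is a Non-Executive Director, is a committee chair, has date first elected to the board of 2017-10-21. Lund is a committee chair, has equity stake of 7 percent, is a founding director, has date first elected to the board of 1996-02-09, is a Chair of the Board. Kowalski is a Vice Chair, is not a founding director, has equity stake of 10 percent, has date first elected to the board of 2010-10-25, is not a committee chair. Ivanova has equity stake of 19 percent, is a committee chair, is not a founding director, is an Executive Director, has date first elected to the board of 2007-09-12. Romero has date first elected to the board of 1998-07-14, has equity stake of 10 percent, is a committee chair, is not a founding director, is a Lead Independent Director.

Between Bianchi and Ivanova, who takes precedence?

By board role: Lund (Chair of the Board); then Kowalski (Vice Chair); then Romero (Lead Independent Director); then Bianchi and Ivanova (Executive Director); then Johansson (Non-Executive Director).
Bianchi and Ivanova both have equity stake 19 percent, so the next rule applies.
Bianchi and Ivanova both have date first elected to the board 2007-09-12, so the next rule applies.
Bianchi and Ivanova are each a committee chair, so the next rule applies.
Among Bianchi and Ivanova, alphabetically by surname: Bianchi before Ivanova.
So Bianchi takes precedence.

Bianchi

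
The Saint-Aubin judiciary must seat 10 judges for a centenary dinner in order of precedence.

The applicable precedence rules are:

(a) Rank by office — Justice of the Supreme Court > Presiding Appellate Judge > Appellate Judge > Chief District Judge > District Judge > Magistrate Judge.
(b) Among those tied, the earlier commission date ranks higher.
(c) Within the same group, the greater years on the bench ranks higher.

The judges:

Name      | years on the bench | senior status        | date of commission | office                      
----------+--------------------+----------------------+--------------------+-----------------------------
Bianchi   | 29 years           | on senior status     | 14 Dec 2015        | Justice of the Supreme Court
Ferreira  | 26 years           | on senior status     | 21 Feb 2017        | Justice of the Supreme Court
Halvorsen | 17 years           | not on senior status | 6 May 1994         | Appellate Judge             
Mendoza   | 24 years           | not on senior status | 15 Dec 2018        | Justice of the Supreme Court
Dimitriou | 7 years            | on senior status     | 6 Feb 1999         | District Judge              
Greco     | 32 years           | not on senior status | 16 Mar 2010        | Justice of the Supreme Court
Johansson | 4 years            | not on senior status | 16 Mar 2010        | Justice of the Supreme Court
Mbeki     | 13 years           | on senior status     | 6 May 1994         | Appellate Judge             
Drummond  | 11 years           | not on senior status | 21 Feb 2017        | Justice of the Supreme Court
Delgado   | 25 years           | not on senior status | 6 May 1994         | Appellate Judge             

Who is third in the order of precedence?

By office: Greco, Johansson, Bianchi, Ferreira, Drummond and Mendoza (Justice of the Supreme Court); then Delgado, Halvorsen and Mbeki (Appellate Judge); then Dimitriou (District Judge).
Among Greco, Johansson, Bianchi, Ferreira, Drummond and Mendoza, by date of commission (earlier first): Greco and Johansson (16 Mar 2010) before Bianchi (14 Dec 2015) before Ferreira and Drummond (21 Feb 2017) before Mendoza (15 Dec 2018).
Among Greco and Johansson, by years on the bench (higher first): Greco (32 years) before Johansson (4 years).
Among Ferreira and Drummond, by years on the bench (higher first): Ferreira (26 years) before Drummond (11 years).
Delgado, Halvorsen and Mbeki all have date of commission 6 May 1994, so the next rule applies.
Among Delgado, Halvorsen and Mbeki, by years on the bench (higher first): Delgado (25 years) before Halvorsen (17 years) before Mbeki (13 years).
Order: Greco, Johansson, Bianchi, Ferreira, Drummond, Mendoza, Delgado, Halvorsen, Mbeki, Dimitriou.

Bianchi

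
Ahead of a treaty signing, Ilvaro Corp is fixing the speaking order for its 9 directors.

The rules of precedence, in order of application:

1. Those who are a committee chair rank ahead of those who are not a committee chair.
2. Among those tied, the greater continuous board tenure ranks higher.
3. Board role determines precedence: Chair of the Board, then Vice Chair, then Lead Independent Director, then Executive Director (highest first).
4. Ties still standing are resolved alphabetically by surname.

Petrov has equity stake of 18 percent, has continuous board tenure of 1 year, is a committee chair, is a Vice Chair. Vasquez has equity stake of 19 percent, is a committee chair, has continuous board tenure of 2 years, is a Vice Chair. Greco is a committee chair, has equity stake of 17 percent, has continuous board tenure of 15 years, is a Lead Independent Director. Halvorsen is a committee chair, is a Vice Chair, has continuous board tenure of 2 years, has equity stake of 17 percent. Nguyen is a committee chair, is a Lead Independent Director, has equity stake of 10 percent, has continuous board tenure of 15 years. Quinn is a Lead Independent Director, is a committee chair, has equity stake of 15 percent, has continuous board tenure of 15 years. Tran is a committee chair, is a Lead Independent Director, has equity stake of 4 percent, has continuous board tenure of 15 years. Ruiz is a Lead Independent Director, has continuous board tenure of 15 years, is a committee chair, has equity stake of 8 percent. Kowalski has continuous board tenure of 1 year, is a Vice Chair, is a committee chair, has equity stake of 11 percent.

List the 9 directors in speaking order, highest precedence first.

Greco, Nguyen, Quinn, Ruiz, Tran, Halvorsen, Vasquez, Kowalski, Petrov

By the first rule: Greco, Nguyen, Quinn, Ruiz, Tran, Halvorsen, Vasquez, Kowalski and Petrov (each a committee chair).
Among Greco, Nguyen, Quinn, Ruiz, Tran, Halvorsen, Vasquez, Kowalski and Petrov, by continuous board tenure (higher first): Greco, Nguyen, Quinn, Ruiz and Tran (15 years) before Halvorsen and Vasquez (2 years) before Kowalski and Petrov (1 year).
Greco, Nguyen, Quinn, Ruiz and Tran are each Lead Independent Director, so the next rule applies.
Among Greco, Nguyen, Quinn, Ruiz and Tran, alphabetically by surname: Greco before Nguyen before Quinn before Ruiz before Tran.
Halvorsen and Vasquez are each Vice Chair, so the next rule applies.
Among Halvorsen and Vasquez, alphabetically by surname: Halvorsen before Vasquez.
Kowalski and Petrov are each Vice Chair, so the next rule applies.
Among Kowalski and Petrov, alphabetically by surname: Kowalski before Petrov.
Full order: Greco, Nguyen, Quinn, Ruiz, Tran, Halvorsen, Vasquez, Kowalski, Petrov.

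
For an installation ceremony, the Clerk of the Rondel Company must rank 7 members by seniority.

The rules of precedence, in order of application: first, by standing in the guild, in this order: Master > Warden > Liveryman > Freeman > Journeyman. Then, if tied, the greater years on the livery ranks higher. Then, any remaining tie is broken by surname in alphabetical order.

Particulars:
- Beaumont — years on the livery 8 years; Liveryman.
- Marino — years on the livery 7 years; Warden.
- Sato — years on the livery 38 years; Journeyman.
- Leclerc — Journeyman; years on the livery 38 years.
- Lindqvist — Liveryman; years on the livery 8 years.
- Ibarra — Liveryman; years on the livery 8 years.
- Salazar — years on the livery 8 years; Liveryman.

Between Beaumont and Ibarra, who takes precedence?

By standing in the guild: Marino (Warden); then Beaumont, Ibarra, Lindqvist and Salazar (Liveryman); then Leclerc and Sato (Journeyman).
Beaumont, Ibarra, Lindqvist and Salazar all have years on the livery 8 years, so the next rule applies.
Among Beaumont, Ibarra, Lindqvist and Salazar, alphabetically by surname: Beaumont before Ibarra before Lindqvist before Salazar.
Leclerc and Sato both have years on the livery 38 years, so the next rule applies.
Among Leclerc and Sato, alphabetically by surname: Leclerc before Sato.
So Beaumont takes precedence.

Beaumont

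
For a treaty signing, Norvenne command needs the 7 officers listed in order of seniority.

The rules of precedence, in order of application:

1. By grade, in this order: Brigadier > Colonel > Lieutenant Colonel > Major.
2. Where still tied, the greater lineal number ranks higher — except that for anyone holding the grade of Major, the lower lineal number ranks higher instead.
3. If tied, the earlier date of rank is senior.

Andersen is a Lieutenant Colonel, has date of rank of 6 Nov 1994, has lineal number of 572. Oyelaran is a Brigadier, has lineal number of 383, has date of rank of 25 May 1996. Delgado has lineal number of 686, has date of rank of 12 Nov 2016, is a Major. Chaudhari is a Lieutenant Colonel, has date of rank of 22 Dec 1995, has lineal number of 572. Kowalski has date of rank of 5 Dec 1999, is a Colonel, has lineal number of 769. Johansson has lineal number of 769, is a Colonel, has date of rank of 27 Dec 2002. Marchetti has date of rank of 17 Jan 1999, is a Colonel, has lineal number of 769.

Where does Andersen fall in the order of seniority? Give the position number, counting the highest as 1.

By grade: Oyelaran (Brigadier); then Marchetti, Kowalski and Johansson (Colonel); then Andersen and Chaudhari (Lieutenant Colonel); then Delgado (Major).
Marchetti, Kowalski and Johansson all have lineal number 769, so the next rule applies.
Among Marchetti, Kowalski and Johansson, by date of rank (earlier first): Marchetti (17 Jan 1999) before Kowalski (5 Dec 1999) before Johansson (27 Dec 2002).
Andersen and Chaudhari both have lineal number 572, so the next rule applies.
Among Andersen and Chaudhari, by date of rank (earlier first): Andersen (6 Nov 1994) before Chaudhari (22 Dec 1995).
Order: Oyelaran, Marchetti, Kowalski, Johansson, Andersen, Chaudhari, Delgado. So position 5.

5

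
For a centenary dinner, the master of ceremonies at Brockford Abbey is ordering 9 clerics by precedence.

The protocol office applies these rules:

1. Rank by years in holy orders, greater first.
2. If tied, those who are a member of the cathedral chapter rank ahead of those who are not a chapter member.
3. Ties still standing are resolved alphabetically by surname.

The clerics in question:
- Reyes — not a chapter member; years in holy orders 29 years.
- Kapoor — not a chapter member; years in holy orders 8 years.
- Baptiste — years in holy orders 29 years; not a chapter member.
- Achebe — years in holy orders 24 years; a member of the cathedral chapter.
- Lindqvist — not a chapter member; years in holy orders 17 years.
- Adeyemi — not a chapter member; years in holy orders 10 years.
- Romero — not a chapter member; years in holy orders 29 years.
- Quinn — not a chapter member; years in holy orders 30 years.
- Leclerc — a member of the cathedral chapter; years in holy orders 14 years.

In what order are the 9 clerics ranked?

By years in holy orders (higher first): Quinn (30 years); then Baptiste, Reyes and Romero (each 29 years); then Achebe (24 years); then Lindqvist (17 years); then Leclerc (14 years); then Adeyemi (10 years); then Kapoor (8 years).
Baptiste, Reyes and Romero are each not a chapter member, so the next rule applies.
Among Baptiste, Reyes and Romero, alphabetically by surname: Baptiste before Reyes before Romero.
Full order: Quinn, Baptiste, Reyes, Romero, Achebe, Lindqvist, Leclerc, Adeyemi, Kapoor.

Quinn, Baptiste, Reyes, Romero, Achebe, Lindqvist, Leclerc, Adeyemi, Kapoor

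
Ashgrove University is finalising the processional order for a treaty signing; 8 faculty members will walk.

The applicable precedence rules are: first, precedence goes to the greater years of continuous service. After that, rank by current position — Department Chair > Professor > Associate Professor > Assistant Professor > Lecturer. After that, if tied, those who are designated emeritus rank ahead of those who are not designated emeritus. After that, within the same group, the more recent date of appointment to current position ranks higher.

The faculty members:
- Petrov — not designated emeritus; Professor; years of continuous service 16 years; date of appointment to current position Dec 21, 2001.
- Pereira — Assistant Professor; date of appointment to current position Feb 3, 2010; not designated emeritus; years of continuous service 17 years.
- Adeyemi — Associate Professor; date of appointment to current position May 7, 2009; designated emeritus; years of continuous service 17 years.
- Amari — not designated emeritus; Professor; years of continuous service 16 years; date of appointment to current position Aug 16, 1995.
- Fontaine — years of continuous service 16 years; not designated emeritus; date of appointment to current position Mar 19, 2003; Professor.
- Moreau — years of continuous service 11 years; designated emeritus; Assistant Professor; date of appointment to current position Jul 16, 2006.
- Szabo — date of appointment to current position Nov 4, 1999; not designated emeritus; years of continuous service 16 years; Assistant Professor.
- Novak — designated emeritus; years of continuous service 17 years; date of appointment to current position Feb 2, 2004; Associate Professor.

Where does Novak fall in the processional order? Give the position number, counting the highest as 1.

By years of continuous service (higher first): Adeyemi, Novak and Pereira (each 17 years); then Fontaine, Petrov, Amari and Szabo (each 16 years); then Moreau (11 years).
Among Adeyemi, Novak and Pereira, by current position: Adeyemi and Novak (Associate Professor) before Pereira (Assistant Professor).
Adeyemi and Novak are each designated emeritus, so the next rule applies.
Among Adeyemi and Novak, by date of appointment to current position (later first): Adeyemi (May 7, 2009) before Novak (Feb 2, 2004).
Among Fontaine, Petrov, Amari and Szabo, by current position: Fontaine, Petrov and Amari (Professor) before Szabo (Assistant Professor).
Fontaine, Petrov and Amari are each not designated emeritus, so the next rule applies.
Among Fontaine, Petrov and Amari, by date of appointment to current position (later first): Fontaine (Mar 19, 2003) before Petrov (Dec 21, 2001) before Amari (Aug 16, 1995).
Order: Adeyemi, Novak, Pereira, Fontaine, Petrov, Amari, Szabo, Moreau. So position 2.

2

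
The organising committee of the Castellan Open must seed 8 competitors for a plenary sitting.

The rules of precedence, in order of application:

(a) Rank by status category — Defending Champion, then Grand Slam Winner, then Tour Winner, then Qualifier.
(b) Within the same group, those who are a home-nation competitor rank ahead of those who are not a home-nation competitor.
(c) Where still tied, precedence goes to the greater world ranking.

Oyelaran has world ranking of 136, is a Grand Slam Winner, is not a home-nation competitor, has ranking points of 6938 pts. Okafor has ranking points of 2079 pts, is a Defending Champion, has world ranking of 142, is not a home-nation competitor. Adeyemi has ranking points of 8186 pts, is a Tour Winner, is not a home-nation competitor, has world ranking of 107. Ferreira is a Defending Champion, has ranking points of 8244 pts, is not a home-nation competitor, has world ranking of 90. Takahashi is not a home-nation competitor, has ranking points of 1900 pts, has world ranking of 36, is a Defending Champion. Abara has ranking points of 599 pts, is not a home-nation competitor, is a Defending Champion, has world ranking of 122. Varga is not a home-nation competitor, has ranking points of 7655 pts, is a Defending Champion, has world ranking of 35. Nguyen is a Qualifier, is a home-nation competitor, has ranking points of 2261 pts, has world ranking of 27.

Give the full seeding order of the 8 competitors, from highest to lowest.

Okafor, Abara, Ferreira, Takahashi, Varga, Oyelaran, Adeyemi, Nguyen

By status category: Okafor, Abara, Ferreira, Takahashi and Varga (Defending Champion); then Oyelaran (Grand Slam Winner); then Adeyemi (Tour Winner); then Nguyen (Qualifier).
Okafor, Abara, Ferreira, Takahashi and Varga are each not a home-nation competitor, so the next rule applies.
Among Okafor, Abara, Ferreira, Takahashi and Varga, by world ranking (higher first): Okafor (142) before Abara (122) before Ferreira (90) before Takahashi (36) before Varga (35).
Full order: Okafor, Abara, Ferreira, Takahashi, Varga, Oyelaran, Adeyemi, Nguyen.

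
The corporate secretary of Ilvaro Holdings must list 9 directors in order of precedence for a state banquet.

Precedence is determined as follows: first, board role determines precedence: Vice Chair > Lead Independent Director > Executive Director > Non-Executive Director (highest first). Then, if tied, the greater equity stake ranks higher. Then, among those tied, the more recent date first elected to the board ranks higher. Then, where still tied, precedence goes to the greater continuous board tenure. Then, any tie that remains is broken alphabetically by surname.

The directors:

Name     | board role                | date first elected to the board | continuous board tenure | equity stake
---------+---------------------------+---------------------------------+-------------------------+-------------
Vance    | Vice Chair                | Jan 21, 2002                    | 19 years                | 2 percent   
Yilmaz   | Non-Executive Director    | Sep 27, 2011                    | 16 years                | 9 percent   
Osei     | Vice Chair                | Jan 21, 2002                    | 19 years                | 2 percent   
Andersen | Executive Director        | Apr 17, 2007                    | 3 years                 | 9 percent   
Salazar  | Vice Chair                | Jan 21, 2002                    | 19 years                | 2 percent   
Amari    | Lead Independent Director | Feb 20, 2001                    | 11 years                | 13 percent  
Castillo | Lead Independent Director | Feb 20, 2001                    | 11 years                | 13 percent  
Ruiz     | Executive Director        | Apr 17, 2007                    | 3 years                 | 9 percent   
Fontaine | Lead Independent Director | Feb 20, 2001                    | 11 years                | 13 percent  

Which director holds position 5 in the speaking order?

Castillo

By board role: Osei, Salazar and Vance (Vice Chair); then Amari, Castillo and Fontaine (Lead Independent Director); then Andersen and Ruiz (Executive Director); then Yilmaz (Non-Executive Director).
Osei, Salazar and Vance all have equity stake 2 percent, so the next rule applies.
Osei, Salazar and Vance all have date first elected to the board Jan 21, 2002, so the next rule applies.
Osei, Salazar and Vance all have continuous board tenure 19 years, so the next rule applies.
Among Osei, Salazar and Vance, alphabetically by surname: Osei before Salazar before Vance.
Amari, Castillo and Fontaine all have equity stake 13 percent, so the next rule applies.
Amari, Castillo and Fontaine all have date first elected to the board Feb 20, 2001, so the next rule applies.
Amari, Castillo and Fontaine all have continuous board tenure 11 years, so the next rule applies.
Among Amari, Castillo and Fontaine, alphabetically by surname: Amari before Castillo before Fontaine.
Andersen and Ruiz both have equity stake 9 percent, so the next rule applies.
Andersen and Ruiz both have date first elected to the board Apr 17, 2007, so the next rule applies.
Andersen and Ruiz both have continuous board tenure 3 years, so the next rule applies.
Among Andersen and Ruiz, alphabetically by surname: Andersen before Ruiz.
Order: Osei, Salazar, Vance, Amari, Castillo, Fontaine, Andersen, Ruiz, Yilmaz.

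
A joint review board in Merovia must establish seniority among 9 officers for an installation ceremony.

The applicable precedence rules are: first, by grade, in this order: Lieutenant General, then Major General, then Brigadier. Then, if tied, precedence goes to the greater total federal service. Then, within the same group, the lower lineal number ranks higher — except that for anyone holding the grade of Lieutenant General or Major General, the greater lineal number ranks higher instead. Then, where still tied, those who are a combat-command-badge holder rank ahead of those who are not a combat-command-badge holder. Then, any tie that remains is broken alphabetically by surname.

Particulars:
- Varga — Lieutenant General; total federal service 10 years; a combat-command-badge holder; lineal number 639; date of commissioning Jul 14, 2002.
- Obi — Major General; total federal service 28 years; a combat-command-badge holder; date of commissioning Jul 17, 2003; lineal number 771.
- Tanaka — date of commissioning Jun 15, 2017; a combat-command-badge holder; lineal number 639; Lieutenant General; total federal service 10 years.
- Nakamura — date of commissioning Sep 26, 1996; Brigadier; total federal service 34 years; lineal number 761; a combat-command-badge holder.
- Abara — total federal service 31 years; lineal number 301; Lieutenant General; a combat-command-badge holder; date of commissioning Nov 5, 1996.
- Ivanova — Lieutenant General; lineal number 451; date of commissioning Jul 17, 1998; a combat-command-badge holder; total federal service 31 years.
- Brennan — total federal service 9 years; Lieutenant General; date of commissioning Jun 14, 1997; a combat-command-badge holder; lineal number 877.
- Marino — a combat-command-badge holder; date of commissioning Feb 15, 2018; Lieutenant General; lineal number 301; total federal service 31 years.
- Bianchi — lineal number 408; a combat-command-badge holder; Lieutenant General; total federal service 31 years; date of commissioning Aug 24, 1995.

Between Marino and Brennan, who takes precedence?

By grade: Ivanova, Bianchi, Abara, Marino, Tanaka, Varga and Brennan (Lieutenant General); then Obi (Major General); then Nakamura (Brigadier).
Among Ivanova, Bianchi, Abara, Marino, Tanaka, Varga and Brennan, by total federal service (higher first): Ivanova, Bianchi, Abara and Marino (31 years) before Tanaka and Varga (10 years) before Brennan (9 years).
Among Ivanova, Bianchi, Abara and Marino, by lineal number (higher first) (reversed rule for this group): Ivanova (451) before Bianchi (408) before Abara and Marino (301).
Abara and Marino are each a combat-command-badge holder, so the next rule applies.
Among Abara and Marino, alphabetically by surname: Abara before Marino.
Tanaka and Varga both have lineal number 639, so the next rule applies.
Tanaka and Varga are each a combat-command-badge holder, so the next rule applies.
Among Tanaka and Varga, alphabetically by surname: Tanaka before Varga.
So Marino takes precedence.

Marino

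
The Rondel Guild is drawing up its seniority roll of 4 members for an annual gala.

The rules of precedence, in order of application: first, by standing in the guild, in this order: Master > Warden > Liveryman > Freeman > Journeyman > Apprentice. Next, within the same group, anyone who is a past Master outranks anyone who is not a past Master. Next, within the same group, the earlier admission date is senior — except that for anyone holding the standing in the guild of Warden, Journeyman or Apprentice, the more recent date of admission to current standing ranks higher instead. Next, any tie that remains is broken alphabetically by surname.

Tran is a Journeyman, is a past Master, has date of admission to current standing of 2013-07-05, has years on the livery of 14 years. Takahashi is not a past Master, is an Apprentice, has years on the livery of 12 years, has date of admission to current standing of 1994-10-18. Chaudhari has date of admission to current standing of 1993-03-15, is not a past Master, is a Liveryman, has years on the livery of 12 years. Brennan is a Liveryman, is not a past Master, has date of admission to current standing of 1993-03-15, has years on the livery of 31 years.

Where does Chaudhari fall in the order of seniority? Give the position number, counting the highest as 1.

2

By standing in the guild: Brennan and Chaudhari (Liveryman); then Tran (Journeyman); then Takahashi (Apprentice).
Brennan and Chaudhari are each not a past Master, so the next rule applies.
Brennan and Chaudhari both have date of admission to current standing 1993-03-15, so the next rule applies.
Among Brennan and Chaudhari, alphabetically by surname: Brennan before Chaudhari.
Order: Brennan, Chaudhari, Tran, Takahashi. So position 2.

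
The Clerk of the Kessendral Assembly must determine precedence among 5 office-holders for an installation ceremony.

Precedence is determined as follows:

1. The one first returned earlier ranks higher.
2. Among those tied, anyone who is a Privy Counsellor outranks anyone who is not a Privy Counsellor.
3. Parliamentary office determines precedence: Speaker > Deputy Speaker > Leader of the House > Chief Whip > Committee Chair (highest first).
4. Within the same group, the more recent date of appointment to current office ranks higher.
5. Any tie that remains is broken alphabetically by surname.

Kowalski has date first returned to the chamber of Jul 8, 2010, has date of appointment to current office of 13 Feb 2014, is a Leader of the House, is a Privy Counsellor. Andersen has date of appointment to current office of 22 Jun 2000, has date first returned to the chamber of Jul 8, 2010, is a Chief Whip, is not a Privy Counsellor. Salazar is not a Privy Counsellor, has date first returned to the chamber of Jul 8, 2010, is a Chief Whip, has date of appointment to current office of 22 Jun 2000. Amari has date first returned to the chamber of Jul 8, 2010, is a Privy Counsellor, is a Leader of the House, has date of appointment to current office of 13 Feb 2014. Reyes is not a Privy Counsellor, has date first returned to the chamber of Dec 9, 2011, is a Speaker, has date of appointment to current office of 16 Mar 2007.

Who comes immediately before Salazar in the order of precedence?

Andersen

By date first returned to the chamber (earlier first): Amari, Kowalski, Andersen and Salazar (each Jul 8, 2010); then Reyes (Dec 9, 2011).
Among Amari, Kowalski, Andersen and Salazar, a Privy Counsellor before not a Privy Counsellor: Amari and Kowalski (a Privy Counsellor) before Andersen and Salazar (not a Privy Counsellor).
Amari and Kowalski are each Leader of the House, so the next rule applies.
Amari and Kowalski both have date of appointment to current office 13 Feb 2014, so the next rule applies.
Among Amari and Kowalski, alphabetically by surname: Amari before Kowalski.
Andersen and Salazar are each Chief Whip, so the next rule applies.
Andersen and Salazar both have date of appointment to current office 22 Jun 2000, so the next rule applies.
Among Andersen and Salazar, alphabetically by surname: Andersen before Salazar.
Order: Amari, Kowalski, Andersen, Salazar, Reyes.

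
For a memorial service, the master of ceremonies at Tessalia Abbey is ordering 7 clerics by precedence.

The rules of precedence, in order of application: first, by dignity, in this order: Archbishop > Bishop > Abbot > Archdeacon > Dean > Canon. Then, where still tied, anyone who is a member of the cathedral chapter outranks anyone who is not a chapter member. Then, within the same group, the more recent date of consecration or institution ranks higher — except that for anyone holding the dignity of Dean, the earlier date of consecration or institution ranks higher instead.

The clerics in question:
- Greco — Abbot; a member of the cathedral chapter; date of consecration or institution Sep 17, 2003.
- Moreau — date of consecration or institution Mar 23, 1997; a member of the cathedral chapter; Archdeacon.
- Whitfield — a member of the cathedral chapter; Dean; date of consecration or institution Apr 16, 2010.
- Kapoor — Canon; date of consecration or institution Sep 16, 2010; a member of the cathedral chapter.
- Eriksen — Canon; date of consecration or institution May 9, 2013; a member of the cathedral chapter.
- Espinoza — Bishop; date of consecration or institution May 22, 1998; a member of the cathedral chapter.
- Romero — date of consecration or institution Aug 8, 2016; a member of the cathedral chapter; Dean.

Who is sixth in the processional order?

By dignity: Espinoza (Bishop); then Greco (Abbot); then Moreau (Archdeacon); then Whitfield and Romero (Dean); then Eriksen and Kapoor (Canon).
Whitfield and Romero are each a member of the cathedral chapter, so the next rule applies.
Among Whitfield and Romero, by date of consecration or institution (earlier first) (reversed rule for this group): Whitfield (Apr 16, 2010) before Romero (Aug 8, 2016).
Eriksen and Kapoor are each a member of the cathedral chapter, so the next rule applies.
Among Eriksen and Kapoor, by date of consecration or institution (later first): Eriksen (May 9, 2013) before Kapoor (Sep 16, 2010).
Order: Espinoza, Greco, Moreau, Whitfield, Romero, Eriksen, Kapoor.

Eriksen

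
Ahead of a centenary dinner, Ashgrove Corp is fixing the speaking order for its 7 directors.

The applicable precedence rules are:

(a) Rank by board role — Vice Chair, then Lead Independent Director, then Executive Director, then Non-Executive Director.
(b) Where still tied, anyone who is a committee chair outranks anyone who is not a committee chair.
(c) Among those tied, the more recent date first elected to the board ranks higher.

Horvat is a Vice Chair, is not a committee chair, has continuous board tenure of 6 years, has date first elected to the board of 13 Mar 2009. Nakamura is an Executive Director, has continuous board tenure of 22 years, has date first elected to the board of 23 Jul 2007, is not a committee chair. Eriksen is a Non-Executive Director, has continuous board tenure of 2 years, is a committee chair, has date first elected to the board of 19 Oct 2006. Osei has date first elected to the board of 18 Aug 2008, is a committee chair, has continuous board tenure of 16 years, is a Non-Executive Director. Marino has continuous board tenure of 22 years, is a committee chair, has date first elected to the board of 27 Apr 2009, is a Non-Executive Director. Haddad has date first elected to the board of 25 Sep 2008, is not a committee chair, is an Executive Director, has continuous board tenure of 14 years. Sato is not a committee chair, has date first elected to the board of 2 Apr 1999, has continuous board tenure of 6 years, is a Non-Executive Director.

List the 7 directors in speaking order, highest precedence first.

By board role: Horvat (Vice Chair); then Haddad and Nakamura (Executive Director); then Marino, Osei, Eriksen and Sato (Non-Executive Director).
Haddad and Nakamura are each not a committee chair, so the next rule applies.
Among Haddad and Nakamura, by date first elected to the board (later first): Haddad (25 Sep 2008) before Nakamura (23 Jul 2007).
Among Marino, Osei, Eriksen and Sato, a committee chair before not a committee chair: Marino, Osei and Eriksen (a committee chair) before Sato (not a committee chair).
Among Marino, Osei and Eriksen, by date first elected to the board (later first): Marino (27 Apr 2009) before Osei (18 Aug 2008) before Eriksen (19 Oct 2006).
Full order: Horvat, Haddad, Nakamura, Marino, Osei, Eriksen, Sato.

Horvat, Haddad, Nakamura, Marino, Osei, Eriksen, Sato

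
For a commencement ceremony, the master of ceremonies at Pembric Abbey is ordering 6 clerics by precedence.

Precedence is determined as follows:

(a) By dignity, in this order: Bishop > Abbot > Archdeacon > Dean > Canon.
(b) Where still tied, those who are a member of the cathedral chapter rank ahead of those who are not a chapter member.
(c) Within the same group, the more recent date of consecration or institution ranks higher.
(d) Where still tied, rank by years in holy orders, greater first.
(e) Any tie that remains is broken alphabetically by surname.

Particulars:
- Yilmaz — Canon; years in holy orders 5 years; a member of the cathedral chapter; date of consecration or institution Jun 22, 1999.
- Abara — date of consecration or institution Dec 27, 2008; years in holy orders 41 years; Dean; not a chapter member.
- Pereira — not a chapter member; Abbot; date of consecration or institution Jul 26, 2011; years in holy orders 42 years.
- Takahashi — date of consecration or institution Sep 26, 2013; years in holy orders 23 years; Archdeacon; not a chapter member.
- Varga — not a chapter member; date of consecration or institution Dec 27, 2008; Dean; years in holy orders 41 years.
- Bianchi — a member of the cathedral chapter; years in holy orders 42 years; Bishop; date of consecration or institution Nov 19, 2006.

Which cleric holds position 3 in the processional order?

By dignity: Bianchi (Bishop); then Pereira (Abbot); then Takahashi (Archdeacon); then Abara and Varga (Dean); then Yilmaz (Canon).
Abara and Varga are each not a chapter member, so the next rule applies.
Abara and Varga both have date of consecration or institution Dec 27, 2008, so the next rule applies.
Abara and Varga both have years in holy orders 41 years, so the next rule applies.
Among Abara and Varga, alphabetically by surname: Abara before Varga.
Order: Bianchi, Pereira, Takahashi, Abara, Varga, Yilmaz.

Takahashi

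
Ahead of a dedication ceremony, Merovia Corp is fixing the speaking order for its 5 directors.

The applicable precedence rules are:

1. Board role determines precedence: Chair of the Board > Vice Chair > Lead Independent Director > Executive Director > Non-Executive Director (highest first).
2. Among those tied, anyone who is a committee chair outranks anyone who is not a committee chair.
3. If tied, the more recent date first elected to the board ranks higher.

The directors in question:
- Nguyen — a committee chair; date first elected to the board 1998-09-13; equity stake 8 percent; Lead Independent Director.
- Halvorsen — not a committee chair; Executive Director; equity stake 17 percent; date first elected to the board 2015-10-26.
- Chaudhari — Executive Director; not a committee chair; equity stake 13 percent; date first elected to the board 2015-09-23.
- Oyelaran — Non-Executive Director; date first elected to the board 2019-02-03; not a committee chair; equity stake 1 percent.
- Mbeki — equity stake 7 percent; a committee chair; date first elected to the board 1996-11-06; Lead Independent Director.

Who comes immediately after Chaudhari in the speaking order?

By board role: Nguyen and Mbeki (Lead Independent Director); then Halvorsen and Chaudhari (Executive Director); then Oyelaran (Non-Executive Director).
Nguyen and Mbeki are each a committee chair, so the next rule applies.
Among Nguyen and Mbeki, by date first elected to the board (later first): Nguyen (1998-09-13) before Mbeki (1996-11-06).
Halvorsen and Chaudhari are each not a committee chair, so the next rule applies.
Among Halvorsen and Chaudhari, by date first elected to the board (later first): Halvorsen (2015-10-26) before Chaudhari (2015-09-23).
Order: Nguyen, Mbeki, Halvorsen, Chaudhari, Oyelaran.

Oyelaran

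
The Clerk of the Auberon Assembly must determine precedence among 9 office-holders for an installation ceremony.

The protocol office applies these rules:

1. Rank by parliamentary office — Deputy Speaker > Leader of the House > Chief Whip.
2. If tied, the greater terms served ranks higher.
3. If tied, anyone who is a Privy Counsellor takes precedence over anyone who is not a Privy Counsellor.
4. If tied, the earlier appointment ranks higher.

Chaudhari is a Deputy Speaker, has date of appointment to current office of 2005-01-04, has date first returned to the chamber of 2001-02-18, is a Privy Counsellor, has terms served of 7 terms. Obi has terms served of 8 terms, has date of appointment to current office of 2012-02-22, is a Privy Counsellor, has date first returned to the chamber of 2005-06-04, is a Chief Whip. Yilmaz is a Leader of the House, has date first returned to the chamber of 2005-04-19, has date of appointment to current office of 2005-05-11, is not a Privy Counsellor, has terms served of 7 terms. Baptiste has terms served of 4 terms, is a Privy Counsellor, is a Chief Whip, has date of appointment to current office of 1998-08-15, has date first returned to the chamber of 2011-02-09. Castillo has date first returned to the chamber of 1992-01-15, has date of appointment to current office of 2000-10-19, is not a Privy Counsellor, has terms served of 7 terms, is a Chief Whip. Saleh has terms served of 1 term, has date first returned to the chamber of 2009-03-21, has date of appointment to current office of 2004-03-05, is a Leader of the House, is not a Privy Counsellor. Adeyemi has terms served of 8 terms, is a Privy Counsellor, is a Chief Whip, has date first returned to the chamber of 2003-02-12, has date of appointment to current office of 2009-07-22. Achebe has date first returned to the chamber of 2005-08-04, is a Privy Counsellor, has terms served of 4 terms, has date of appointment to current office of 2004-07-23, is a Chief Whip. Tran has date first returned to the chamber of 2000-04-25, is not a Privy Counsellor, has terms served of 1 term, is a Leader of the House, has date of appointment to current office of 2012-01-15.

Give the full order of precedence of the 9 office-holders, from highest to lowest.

Chaudhari, Yilmaz, Saleh, Tran, Adeyemi, Obi, Castillo, Baptiste, Achebe

By parliamentary office: Chaudhari (Deputy Speaker); then Yilmaz, Saleh and Tran (Leader of the House); then Adeyemi, Obi, Castillo, Baptiste and Achebe (Chief Whip).
Among Yilmaz, Saleh and Tran, by terms served (higher first): Yilmaz (7 terms) before Saleh and Tran (1 term).
Saleh and Tran are each not a Privy Counsellor, so the next rule applies.
Among Saleh and Tran, by date of appointment to current office (earlier first): Saleh (2004-03-05) before Tran (2012-01-15).
Among Adeyemi, Obi, Castillo, Baptiste and Achebe, by terms served (higher first): Adeyemi and Obi (8 terms) before Castillo (7 terms) before Baptiste and Achebe (4 terms).
Adeyemi and Obi are each a Privy Counsellor, so the next rule applies.
Among Adeyemi and Obi, by date of appointment to current office (earlier first): Adeyemi (2009-07-22) before Obi (2012-02-22).
Baptiste and Achebe are each a Privy Counsellor, so the next rule applies.
Among Baptiste and Achebe, by date of appointment to current office (earlier first): Baptiste (1998-08-15) before Achebe (2004-07-23).
Full order: Chaudhari, Yilmaz, Saleh, Tran, Adeyemi, Obi, Castillo, Baptiste, Achebe.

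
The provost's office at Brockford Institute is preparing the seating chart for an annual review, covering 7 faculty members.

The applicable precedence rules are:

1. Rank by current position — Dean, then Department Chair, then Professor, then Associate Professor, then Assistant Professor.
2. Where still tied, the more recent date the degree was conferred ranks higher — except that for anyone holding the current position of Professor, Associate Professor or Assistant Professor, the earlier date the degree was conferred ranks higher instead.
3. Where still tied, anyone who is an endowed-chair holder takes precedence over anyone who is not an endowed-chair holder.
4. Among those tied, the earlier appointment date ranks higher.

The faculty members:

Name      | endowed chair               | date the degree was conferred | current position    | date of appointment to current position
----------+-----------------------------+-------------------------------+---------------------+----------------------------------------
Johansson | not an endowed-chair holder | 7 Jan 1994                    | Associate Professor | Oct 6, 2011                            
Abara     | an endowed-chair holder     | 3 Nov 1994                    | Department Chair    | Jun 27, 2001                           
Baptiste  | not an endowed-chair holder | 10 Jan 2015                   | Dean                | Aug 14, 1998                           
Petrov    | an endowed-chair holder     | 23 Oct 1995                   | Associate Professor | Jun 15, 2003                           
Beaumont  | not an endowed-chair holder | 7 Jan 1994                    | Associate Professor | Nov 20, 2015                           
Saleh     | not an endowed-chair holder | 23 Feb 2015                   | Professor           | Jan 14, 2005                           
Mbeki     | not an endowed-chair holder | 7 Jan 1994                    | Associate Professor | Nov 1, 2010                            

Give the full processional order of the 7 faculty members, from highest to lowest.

By current position: Baptiste (Dean); then Abara (Department Chair); then Saleh (Professor); then Mbeki, Johansson, Beaumont and Petrov (Associate Professor).
Among Mbeki, Johansson, Beaumont and Petrov, by date the degree was conferred (earlier first) (reversed rule for this group): Mbeki, Johansson and Beaumont (7 Jan 1994) before Petrov (23 Oct 1995).
Mbeki, Johansson and Beaumont are each not an endowed-chair holder, so the next rule applies.
Among Mbeki, Johansson and Beaumont, by date of appointment to current position (earlier first): Mbeki (Nov 1, 2010) before Johansson (Oct 6, 2011) before Beaumont (Nov 20, 2015).
Full order: Baptiste, Abara, Saleh, Mbeki, Johansson, Beaumont, Petrov.

Baptiste, Abara, Saleh, Mbeki, Johansson, Beaumont, Petrov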